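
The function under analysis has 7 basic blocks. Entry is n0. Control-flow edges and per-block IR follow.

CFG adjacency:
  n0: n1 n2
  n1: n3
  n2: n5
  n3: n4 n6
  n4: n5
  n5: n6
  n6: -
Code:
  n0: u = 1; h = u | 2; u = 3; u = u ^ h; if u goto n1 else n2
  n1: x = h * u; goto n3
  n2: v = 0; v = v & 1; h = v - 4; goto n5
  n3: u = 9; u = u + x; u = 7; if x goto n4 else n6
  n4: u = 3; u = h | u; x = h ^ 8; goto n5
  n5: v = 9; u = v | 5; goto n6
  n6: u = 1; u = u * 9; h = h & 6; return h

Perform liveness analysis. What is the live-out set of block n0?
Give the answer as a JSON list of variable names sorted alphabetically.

Answer: ["h", "u"]

Analysis:
Per-block:
  n0: {h,u} / ∅
  n1: {x} / {h,u}
  n2: {h,v} / ∅
  n3: {u} / {x}
  n4: {u,x} / {h}
  n5: {u,v} / ∅
  n6: {h,u} / {h}

Liveness:
  n0 li=∅ lo={h,u}
  n1 li={h,u} lo={h,x}
  n2 li=∅ lo={h}
  n3 li={h,x} lo={h}
  n4 li={h} lo={h}
  n5 li={h} lo={h}
  n6 li={h} lo=∅

live-out(n0) = ["h", "u"]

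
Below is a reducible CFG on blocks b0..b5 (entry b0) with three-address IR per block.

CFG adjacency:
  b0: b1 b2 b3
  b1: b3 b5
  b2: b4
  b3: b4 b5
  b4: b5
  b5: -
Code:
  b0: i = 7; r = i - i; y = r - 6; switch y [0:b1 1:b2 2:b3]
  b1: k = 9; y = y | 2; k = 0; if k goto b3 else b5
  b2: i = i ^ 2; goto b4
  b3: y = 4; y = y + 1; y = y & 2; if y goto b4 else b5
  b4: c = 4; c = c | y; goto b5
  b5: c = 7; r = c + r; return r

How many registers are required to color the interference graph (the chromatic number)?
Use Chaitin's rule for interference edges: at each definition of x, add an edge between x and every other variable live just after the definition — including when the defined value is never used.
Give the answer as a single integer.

def/use:
  b0: {i,r,y} / ∅
  b1: {k,y} / {y}
  b2: {i} / {i}
  b3: {y} / ∅
  b4: {c} / {y}
  b5: {c,r} / {r}

Backward fixpoint:
  b0 li=∅ lo={i,r,y}
  b1 li={r,y} lo={r}
  b2 li={i,r,y} lo={r,y}
  b3 li={r} lo={r,y}
  b4 li={r,y} lo={r}
  b5 li={r} lo=∅

Conflict graph:
  c — {r,y}
  i — {r,y}
  k — {r,y}
  r — {c,i,k,y}
  y — {c,i,k,r}

Colouring:
  lower bound: {c,r,y} mutually conflict ⇒ χ ≥ 3
  assign c→R2 i→R2 k→R2 r→R0 y→R1 — no edge inside a register ⇒ χ ≤ 3
  χ = 3

Answer: 3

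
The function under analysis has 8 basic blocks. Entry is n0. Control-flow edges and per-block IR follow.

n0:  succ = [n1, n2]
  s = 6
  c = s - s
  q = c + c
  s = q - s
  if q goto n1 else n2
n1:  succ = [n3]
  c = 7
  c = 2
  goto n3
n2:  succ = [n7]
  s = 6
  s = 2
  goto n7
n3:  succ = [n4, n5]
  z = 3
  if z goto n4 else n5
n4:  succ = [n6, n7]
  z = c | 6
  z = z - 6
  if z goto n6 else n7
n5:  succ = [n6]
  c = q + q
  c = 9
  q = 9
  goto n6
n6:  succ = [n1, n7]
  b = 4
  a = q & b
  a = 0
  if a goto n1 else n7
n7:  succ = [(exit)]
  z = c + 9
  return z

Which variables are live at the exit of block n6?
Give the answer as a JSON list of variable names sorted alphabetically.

Answer: ["c", "q"]

Analysis:
Block summaries:
  n0: def={c,q,s} ue=∅
  n1: def={c} ue=∅
  n2: def={s} ue=∅
  n3: def={z} ue=∅
  n4: def={z} ue={c}
  n5: def={c,q} ue={q}
  n6: def={a,b} ue={q}
  n7: def={z} ue={c}

Live sets:
  live n0: ∅→{c,q}
  live n1: {q}→{c,q}
  live n2: {c}→{c}
  live n3: {c,q}→{c,q}
  live n4: {c,q}→{c,q}
  live n5: {q}→{c,q}
  live n6: {c,q}→{c,q}
  live n7: {c}→∅

live-out(n6) = ["c", "q"]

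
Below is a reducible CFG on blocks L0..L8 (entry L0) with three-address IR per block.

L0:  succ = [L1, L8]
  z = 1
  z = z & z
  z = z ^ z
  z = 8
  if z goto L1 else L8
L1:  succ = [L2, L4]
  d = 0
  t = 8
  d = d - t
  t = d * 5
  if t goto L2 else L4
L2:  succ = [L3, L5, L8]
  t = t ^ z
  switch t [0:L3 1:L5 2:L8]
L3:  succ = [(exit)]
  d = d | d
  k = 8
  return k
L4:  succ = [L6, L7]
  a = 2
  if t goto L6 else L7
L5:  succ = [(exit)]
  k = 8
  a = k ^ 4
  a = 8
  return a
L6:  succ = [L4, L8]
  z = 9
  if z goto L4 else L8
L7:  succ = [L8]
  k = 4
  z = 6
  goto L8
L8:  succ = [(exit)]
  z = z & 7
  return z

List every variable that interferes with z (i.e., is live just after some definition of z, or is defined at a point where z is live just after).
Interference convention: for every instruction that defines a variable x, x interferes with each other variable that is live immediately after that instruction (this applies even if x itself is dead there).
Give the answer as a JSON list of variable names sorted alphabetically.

Answer: ["d", "t"]

Analysis:
def/use:
  L0: {z} / ∅
  L1: {d,t} / ∅
  L2: {t} / {t,z}
  L3: {d,k} / {d}
  L4: {a} / {t}
  L5: {a,k} / ∅
  L6: {z} / ∅
  L7: {k,z} / ∅
  L8: {z} / {z}

Liveness:
  L0: in=∅ out={z}
  L1: in={z} out={d,t,z}
  L2: in={d,t,z} out={d,z}
  L3: in={d} out=∅
  L4: in={t} out={t}
  L5: in=∅ out=∅
  L6: in={t} out={t,z}
  L7: in=∅ out={z}
  L8: in={z} out=∅

Interfere edges:
  a — {t}
  d — {t,z}
  k — ∅
  t — {a,d,z}
  z — {d,t}

N(z) = ["d", "t"]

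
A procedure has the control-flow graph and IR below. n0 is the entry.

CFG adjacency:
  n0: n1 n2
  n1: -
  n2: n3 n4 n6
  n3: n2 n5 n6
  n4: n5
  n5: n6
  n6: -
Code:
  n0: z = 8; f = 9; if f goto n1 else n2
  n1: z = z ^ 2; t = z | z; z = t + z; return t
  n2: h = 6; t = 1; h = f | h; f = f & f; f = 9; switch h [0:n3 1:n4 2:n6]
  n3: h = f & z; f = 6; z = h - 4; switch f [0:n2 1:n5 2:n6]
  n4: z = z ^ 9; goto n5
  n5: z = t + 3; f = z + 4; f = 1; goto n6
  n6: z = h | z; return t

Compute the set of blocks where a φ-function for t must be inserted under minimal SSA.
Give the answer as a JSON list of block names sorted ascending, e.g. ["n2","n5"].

Answer: ["n2"]

Derivation:
idom tree: n1←n0 n2←n0 n3←n2 n4←n2 n5←n2 n6←n2
Join-block Dom:
  n2: preds {n0,n3}: {n0} ∩ {n0,n2,n3} = {n0}; idom=n0
  n5: preds {n3,n4}: {n0,n2,n3} ∩ {n0,n2,n4} = {n0,n2}; idom=n2
  n6: preds {n2,n3,n5}: {n0,n2} ∩ {n0,n2,n3} ∩ {n0,n2,n5} = {n0,n2}; idom=n2

Frontier:
  n2←n0: walk · to n0
  n2←n3: walk n3→n2 to n0
  n5←n3: walk n3 to n2
  n5←n4: walk n4 to n2
  n6←n2: walk · to n2
  n6←n3: walk n3 to n2
  n6←n5: walk n5 to n2
  n0: DF=∅
  n1: DF=∅
  n2: DF={n2}
  n3: DF={n2,n5,n6}
  n4: DF={n5}
  n5: DF={n6}
  n6: DF=∅

φ for t: defs {n1,n2}
  DF⁺ = {n2}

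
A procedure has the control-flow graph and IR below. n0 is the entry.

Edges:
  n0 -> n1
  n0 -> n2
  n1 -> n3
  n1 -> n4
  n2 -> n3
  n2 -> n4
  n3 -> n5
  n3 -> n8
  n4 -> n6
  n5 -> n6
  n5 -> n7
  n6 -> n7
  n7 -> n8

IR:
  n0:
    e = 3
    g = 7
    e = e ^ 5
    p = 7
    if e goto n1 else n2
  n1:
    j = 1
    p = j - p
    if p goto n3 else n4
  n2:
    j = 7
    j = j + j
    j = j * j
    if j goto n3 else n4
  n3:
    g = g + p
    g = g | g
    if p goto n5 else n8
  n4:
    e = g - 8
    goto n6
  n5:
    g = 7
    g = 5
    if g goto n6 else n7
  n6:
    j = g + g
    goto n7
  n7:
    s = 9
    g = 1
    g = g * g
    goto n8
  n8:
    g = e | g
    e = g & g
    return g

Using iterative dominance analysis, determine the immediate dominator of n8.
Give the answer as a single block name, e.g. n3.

idom tree: n1←n0 n2←n0 n3←n0 n4←n0 n5←n3 n6←n0 n7←n0 n8←n0
Dom at joins:
  n3: preds {n1,n2}: {n0,n1} ∩ {n0,n2} = {n0}; idom=n0
  n4: preds {n1,n2}: {n0,n1} ∩ {n0,n2} = {n0}; idom=n0
  n6: preds {n4,n5}: {n0,n4} ∩ {n0,n3,n5} = {n0}; idom=n0
  n7: preds {n5,n6}: {n0,n3,n5} ∩ {n0,n6} = {n0}; idom=n0
  n8: preds {n3,n7}: {n0,n3} ∩ {n0,n7} = {n0}; idom=n0

idom(n8) = n0

Answer: n0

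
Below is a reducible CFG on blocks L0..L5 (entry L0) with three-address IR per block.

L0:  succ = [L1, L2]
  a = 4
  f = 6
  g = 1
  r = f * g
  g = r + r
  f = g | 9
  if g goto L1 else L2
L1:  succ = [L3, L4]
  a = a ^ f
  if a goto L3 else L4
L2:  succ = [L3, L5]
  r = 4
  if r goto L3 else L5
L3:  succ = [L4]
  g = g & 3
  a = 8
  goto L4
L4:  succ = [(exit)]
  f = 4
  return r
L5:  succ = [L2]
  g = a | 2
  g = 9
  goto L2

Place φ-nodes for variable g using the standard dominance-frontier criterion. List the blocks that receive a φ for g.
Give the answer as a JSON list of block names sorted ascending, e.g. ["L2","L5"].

Answer: ["L2", "L3", "L4"]

Analysis:
idom tree: L1←L0 L2←L0 L3←L0 L4←L0 L5←L2
Dom at joins:
  L2: preds {L0,L5}: {L0} ∩ {L0,L2,L5} = {L0}; idom=L0
  L3: preds {L1,L2}: {L0,L1} ∩ {L0,L2} = {L0}; idom=L0
  L4: preds {L1,L3}: {L0,L1} ∩ {L0,L3} = {L0}; idom=L0

DF walk-up:
  L2←L0: walk · to L0
  L2←L5: walk L5→L2 to L0
  L3←L1: walk L1 to L0
  L3←L2: walk L2 to L0
  L4←L1: walk L1 to L0
  L4←L3: walk L3 to L0
  DF(L0)=∅
  DF(L1)={L3,L4}
  DF(L2)={L2,L3}
  DF(L3)={L4}
  DF(L4)=∅
  DF(L5)={L2}

φ for g: defs {L0,L3,L5}
  DF⁺ = {L2,L3,L4}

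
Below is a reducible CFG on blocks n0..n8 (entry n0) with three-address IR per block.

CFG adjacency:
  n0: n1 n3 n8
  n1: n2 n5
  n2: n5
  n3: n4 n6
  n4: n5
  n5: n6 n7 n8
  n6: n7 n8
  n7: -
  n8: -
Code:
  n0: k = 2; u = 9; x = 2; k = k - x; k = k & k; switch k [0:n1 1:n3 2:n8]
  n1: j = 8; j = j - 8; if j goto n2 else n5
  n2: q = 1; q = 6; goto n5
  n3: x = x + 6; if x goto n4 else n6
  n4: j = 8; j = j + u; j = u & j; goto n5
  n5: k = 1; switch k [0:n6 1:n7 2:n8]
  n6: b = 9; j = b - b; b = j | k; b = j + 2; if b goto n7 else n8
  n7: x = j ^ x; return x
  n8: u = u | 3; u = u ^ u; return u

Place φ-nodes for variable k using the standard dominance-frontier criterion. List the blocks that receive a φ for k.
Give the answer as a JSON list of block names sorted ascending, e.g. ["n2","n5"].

idom tree: n1←n0 n2←n1 n3←n0 n4←n3 n5←n0 n6←n0 n7←n0 n8←n0
Dom at joins:
  n5: preds {n1,n2,n4}: {n0,n1} ∩ {n0,n1,n2} ∩ {n0,n3,n4} = {n0}; idom=n0
  n6: preds {n3,n5}: {n0,n3} ∩ {n0,n5} = {n0}; idom=n0
  n7: preds {n5,n6}: {n0,n5} ∩ {n0,n6} = {n0}; idom=n0
  n8: preds {n0,n5,n6}: {n0} ∩ {n0,n5} ∩ {n0,n6} = {n0}; idom=n0

Frontier:
  n5←n1: walk n1 to n0
  n5←n2: walk n2→n1 to n0
  n5←n4: walk n4→n3 to n0
  n6←n3: walk n3 to n0
  n6←n5: walk n5 to n0
  n7←n5: walk n5 to n0
  n7←n6: walk n6 to n0
  n8←n0: walk · to n0
  n8←n5: walk n5 to n0
  n8←n6: walk n6 to n0
  DF(n0)=∅
  DF(n1)={n5}
  DF(n2)={n5}
  DF(n3)={n5,n6}
  DF(n4)={n5}
  DF(n5)={n6,n7,n8}
  DF(n6)={n7,n8}
  DF(n7)=∅
  DF(n8)=∅

φ for k: defs {n0,n5}
  DF⁺ = {n6,n7,n8}

Answer: ["n6", "n7", "n8"]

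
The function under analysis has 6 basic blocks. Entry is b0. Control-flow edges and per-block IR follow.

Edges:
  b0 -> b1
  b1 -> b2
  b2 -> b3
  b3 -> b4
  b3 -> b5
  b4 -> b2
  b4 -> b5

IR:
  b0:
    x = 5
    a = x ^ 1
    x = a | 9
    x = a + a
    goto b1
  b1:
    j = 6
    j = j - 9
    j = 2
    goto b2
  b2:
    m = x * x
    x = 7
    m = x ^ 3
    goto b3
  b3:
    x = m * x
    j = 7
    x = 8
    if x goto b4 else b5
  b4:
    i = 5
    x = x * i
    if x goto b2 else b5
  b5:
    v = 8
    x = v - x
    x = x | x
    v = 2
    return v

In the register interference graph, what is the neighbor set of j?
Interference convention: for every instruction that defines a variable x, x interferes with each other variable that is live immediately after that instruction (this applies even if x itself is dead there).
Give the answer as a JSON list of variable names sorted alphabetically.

def/use:
  b0: {a,x} / ∅
  b1: {j} / ∅
  b2: {m,x} / {x}
  b3: {j,x} / {m,x}
  b4: {i,x} / {x}
  b5: {v,x} / {x}

Liveness:
  live b0: ∅→{x}
  live b1: {x}→{x}
  live b2: {x}→{m,x}
  live b3: {m,x}→{x}
  live b4: {x}→{x}
  live b5: {x}→∅

Conflict graph:
  a: {x}
  i: {x}
  j: {x}
  m: {x}
  v: {x}
  x: {a,i,j,m,v}

N(j) = ["x"]

Answer: ["x"]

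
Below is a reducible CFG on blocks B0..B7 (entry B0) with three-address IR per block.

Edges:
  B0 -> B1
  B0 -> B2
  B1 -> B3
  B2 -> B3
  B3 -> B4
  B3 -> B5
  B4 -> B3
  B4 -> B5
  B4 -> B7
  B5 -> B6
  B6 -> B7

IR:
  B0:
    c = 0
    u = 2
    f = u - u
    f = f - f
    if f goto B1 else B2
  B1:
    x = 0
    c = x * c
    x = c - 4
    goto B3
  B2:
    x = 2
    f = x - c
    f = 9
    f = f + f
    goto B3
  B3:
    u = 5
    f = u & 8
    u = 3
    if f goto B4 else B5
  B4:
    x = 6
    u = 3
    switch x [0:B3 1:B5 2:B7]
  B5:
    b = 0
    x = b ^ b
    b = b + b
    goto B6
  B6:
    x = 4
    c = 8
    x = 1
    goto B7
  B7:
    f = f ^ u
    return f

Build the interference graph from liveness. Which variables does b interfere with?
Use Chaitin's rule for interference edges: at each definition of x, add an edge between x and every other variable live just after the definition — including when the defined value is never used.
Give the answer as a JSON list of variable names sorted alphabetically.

Block summaries:
  B0 def {c,f,u} use ∅
  B1 def {c,x} use {c}
  B2 def {f,x} use {c}
  B3 def {f,u} use ∅
  B4 def {u,x} use ∅
  B5 def {b,x} use ∅
  B6 def {c,x} use ∅
  B7 def {f} use {f,u}

Live sets:
  B0: in=∅ out={c}
  B1: in={c} out=∅
  B2: in={c} out=∅
  B3: in=∅ out={f,u}
  B4: in={f} out={f,u}
  B5: in={f,u} out={f,u}
  B6: in={f,u} out={f,u}
  B7: in={f,u} out=∅

Interfere edges:
  b↔{f,u,x}
  c↔{f,u,x}
  f↔{b,c,u,x}
  u↔{b,c,f,x}
  x↔{b,c,f,u}

N(b) = ["f", "u", "x"]

Answer: ["f", "u", "x"]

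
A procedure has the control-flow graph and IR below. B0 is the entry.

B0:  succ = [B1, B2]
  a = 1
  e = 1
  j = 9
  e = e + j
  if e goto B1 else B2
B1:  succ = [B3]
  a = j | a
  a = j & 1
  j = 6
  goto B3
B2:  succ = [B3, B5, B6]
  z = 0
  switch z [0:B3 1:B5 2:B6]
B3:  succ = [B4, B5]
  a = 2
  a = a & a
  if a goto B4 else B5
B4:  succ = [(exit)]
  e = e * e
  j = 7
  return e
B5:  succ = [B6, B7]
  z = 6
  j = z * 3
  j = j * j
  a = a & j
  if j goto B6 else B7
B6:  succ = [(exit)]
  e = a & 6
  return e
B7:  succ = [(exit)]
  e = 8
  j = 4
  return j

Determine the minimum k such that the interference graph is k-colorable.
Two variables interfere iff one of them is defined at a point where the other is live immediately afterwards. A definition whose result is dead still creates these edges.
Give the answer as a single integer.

Block summaries:
  B0 def {a,e,j} use ∅
  B1 def {a,j} use {a,j}
  B2 def {z} use ∅
  B3 def {a} use ∅
  B4 def {e,j} use {e}
  B5 def {a,j,z} use {a}
  B6 def {e} use {a}
  B7 def {e,j} use ∅

Liveness:
  B0 li=∅ lo={a,e,j}
  B1 li={a,e,j} lo={e}
  B2 li={a,e} lo={a,e}
  B3 li={e} lo={a,e}
  B4 li={e} lo=∅
  B5 li={a} lo={a}
  B6 li={a} lo=∅
  B7 li=∅ lo=∅

Interference:
  a — {e,j,z}
  e — {a,j,z}
  j — {a,e}
  z — {a,e}

Registers:
  {a,e,j} pairwise interfere (3-clique) ⇒ χ ≥ 3
  3-colouring: r0={a}  r1={e}  r2={j,z}
  χ = 3

Answer: 3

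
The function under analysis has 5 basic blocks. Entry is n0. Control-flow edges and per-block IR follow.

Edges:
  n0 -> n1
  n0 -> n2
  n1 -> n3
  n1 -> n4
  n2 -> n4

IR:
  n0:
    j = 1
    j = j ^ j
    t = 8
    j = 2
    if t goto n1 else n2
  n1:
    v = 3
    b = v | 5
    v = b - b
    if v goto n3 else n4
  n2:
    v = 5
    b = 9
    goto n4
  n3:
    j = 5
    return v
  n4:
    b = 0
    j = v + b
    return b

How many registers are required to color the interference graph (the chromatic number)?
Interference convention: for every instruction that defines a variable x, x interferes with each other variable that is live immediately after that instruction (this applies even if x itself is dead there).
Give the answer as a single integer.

def/use:
  n0: def={j,t} ue=∅
  n1: def={b,v} ue=∅
  n2: def={b,v} ue=∅
  n3: def={j} ue={v}
  n4: def={b,j} ue={v}

Live sets:
  live n0: ∅→∅
  live n1: ∅→{v}
  live n2: ∅→{v}
  live n3: {v}→∅
  live n4: {v}→∅

Interfere edges:
  b — {j,v}
  j — {b,t,v}
  t — {j}
  v — {b,j}

Registers:
  lower bound: {b,j,v} mutually conflict ⇒ χ ≥ 3
  assign b→c1 j→c0 t→c1 v→c2 — no edge inside a register ⇒ χ ≤ 3
  χ = 3

Answer: 3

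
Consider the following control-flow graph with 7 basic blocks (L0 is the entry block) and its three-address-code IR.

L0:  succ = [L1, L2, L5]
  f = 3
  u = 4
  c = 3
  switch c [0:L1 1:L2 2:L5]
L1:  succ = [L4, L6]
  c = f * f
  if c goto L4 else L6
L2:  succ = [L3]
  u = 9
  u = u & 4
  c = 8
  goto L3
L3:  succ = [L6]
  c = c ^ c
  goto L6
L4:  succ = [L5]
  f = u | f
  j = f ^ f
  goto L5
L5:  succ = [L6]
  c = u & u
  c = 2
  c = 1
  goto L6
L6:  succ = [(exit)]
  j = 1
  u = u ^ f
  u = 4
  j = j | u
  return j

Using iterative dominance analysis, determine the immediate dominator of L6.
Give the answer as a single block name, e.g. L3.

idom tree: L1←L0 L2←L0 L3←L2 L4←L1 L5←L0 L6←L0
Join-block Dom:
  L5: preds {L0,L4}: {L0} ∩ {L0,L1,L4} = {L0}; idom=L0
  L6: preds {L1,L3,L5}: {L0,L1} ∩ {L0,L2,L3} ∩ {L0,L5} = {L0}; idom=L0

idom(L6) = L0

Answer: L0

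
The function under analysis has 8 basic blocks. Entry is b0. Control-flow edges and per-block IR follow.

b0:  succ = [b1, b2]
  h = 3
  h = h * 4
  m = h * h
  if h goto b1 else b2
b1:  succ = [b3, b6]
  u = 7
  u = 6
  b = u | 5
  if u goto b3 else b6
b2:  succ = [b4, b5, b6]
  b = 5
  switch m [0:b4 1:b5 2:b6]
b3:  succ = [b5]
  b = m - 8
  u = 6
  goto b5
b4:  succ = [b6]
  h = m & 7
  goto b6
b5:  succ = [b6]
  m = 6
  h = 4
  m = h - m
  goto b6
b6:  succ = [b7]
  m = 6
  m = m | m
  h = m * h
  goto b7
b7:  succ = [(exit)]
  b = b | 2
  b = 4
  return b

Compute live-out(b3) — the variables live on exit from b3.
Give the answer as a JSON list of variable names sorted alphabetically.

Block summaries:
  b0: def={h,m} ue=∅
  b1: def={b,u} ue=∅
  b2: def={b} ue={m}
  b3: def={b,u} ue={m}
  b4: def={h} ue={m}
  b5: def={h,m} ue=∅
  b6: def={h,m} ue={h}
  b7: def={b} ue={b}

Backward fixpoint:
  live b0: ∅→{h,m}
  live b1: {h,m}→{b,h,m}
  live b2: {h,m}→{b,h,m}
  live b3: {m}→{b}
  live b4: {b,m}→{b,h}
  live b5: {b}→{b,h}
  live b6: {b,h}→{b}
  live b7: {b}→∅

live-out(b3) = ["b"]

Answer: ["b"]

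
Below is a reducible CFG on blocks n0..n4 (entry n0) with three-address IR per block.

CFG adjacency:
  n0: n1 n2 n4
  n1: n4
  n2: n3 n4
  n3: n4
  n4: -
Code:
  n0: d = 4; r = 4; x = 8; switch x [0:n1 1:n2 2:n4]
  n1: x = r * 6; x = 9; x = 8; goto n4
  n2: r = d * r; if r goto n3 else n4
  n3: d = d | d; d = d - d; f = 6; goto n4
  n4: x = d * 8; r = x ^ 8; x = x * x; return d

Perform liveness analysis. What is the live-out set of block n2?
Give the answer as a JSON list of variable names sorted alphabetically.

def/use:
  n0 def {d,r,x} use ∅
  n1 def {x} use {r}
  n2 def {r} use {d,r}
  n3 def {d,f} use {d}
  n4 def {r,x} use {d}

Liveness:
  n0 li=∅ lo={d,r}
  n1 li={d,r} lo={d}
  n2 li={d,r} lo={d}
  n3 li={d} lo={d}
  n4 li={d} lo=∅

live-out(n2) = ["d"]

Answer: ["d"]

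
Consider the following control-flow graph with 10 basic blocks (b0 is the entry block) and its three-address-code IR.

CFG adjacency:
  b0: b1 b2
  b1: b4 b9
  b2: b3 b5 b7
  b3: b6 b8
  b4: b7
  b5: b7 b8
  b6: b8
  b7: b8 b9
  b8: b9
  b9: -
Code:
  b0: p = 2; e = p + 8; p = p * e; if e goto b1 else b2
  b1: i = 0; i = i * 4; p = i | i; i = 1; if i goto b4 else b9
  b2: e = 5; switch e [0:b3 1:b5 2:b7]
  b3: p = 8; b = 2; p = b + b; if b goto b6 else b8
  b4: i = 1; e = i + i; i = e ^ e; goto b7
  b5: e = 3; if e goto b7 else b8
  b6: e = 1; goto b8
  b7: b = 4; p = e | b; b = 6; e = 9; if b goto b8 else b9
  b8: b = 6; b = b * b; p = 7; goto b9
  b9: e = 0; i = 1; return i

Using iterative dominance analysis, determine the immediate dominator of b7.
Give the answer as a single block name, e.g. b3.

idom tree: b1←b0 b2←b0 b3←b2 b4←b1 b5←b2 b6←b3 b7←b0 b8←b0 b9←b0
Join-block Dom:
  b7: preds {b2,b4,b5}: {b0,b2} ∩ {b0,b1,b4} ∩ {b0,b2,b5} = {b0}; idom=b0
  b8: preds {b3,b5,b6,b7}: {b0,b2,b3} ∩ {b0,b2,b5} ∩ {b0,b2,b3,b6} ∩ {b0,b7} = {b0}; idom=b0
  b9: preds {b1,b7,b8}: {b0,b1} ∩ {b0,b7} ∩ {b0,b8} = {b0}; idom=b0

idom(b7) = b0

Answer: b0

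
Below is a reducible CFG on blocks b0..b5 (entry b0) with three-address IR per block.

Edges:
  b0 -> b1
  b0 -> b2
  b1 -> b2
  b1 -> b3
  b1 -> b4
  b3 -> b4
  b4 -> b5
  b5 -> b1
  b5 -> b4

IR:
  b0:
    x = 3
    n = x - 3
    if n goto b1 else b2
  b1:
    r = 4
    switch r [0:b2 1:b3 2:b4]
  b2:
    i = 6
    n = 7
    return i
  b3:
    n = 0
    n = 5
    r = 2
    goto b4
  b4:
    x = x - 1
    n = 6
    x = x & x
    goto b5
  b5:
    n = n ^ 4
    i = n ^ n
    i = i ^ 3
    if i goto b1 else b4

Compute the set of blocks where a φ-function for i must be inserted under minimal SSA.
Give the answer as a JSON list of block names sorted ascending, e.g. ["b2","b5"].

Answer: ["b1", "b2", "b4"]

Analysis:
idom tree: b1←b0 b2←b0 b3←b1 b4←b1 b5←b4
Join-block Dom:
  b1: preds {b0,b5}: {b0} ∩ {b0,b1,b4,b5} = {b0}; idom=b0
  b2: preds {b0,b1}: {b0} ∩ {b0,b1} = {b0}; idom=b0
  b4: preds {b1,b3,b5}: {b0,b1} ∩ {b0,b1,b3} ∩ {b0,b1,b4,b5} = {b0,b1}; idom=b1

DF walk-up:
  join b1 pred b0: · stop@b0
  join b1 pred b5: b5→b4→b1 stop@b0
  join b2 pred b0: · stop@b0
  join b2 pred b1: b1 stop@b0
  join b4 pred b1: · stop@b1
  join b4 pred b3: b3 stop@b1
  join b4 pred b5: b5→b4 stop@b1
  b0 → ∅
  b1 → {b1,b2}
  b2 → ∅
  b3 → {b4}
  b4 → {b1,b4}
  b5 → {b1,b4}

φ for i: defs {b2,b5}
  DF⁺ = {b1,b2,b4}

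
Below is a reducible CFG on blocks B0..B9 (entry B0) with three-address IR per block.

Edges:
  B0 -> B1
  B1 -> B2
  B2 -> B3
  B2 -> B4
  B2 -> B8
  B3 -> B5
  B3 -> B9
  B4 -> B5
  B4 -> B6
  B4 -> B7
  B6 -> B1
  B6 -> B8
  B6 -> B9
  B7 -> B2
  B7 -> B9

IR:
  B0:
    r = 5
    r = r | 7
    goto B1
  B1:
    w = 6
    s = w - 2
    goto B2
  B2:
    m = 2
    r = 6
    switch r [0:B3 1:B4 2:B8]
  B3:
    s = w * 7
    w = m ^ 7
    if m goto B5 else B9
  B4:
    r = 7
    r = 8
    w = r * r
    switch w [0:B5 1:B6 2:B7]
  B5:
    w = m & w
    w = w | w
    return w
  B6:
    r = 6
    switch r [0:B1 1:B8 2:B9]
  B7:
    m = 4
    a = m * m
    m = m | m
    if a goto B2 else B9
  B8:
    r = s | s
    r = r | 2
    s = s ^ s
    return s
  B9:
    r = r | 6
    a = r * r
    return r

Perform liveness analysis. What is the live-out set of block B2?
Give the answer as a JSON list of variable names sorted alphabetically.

Block summaries:
  B0: {r} / ∅
  B1: {s,w} / ∅
  B2: {m,r} / ∅
  B3: {s,w} / {m,w}
  B4: {r,w} / ∅
  B5: {w} / {m,w}
  B6: {r} / ∅
  B7: {a,m} / ∅
  B8: {r,s} / {s}
  B9: {a,r} / {r}

Backward fixpoint:
  B0 li=∅ lo=∅
  B1 li=∅ lo={s,w}
  B2 li={s,w} lo={m,r,s,w}
  B3 li={m,r,w} lo={m,r,w}
  B4 li={m,s} lo={m,r,s,w}
  B5 li={m,w} lo=∅
  B6 li={s} lo={r,s}
  B7 li={r,s,w} lo={r,s,w}
  B8 li={s} lo=∅
  B9 li={r} lo=∅

live-out(B2) = ["m", "r", "s", "w"]

Answer: ["m", "r", "s", "w"]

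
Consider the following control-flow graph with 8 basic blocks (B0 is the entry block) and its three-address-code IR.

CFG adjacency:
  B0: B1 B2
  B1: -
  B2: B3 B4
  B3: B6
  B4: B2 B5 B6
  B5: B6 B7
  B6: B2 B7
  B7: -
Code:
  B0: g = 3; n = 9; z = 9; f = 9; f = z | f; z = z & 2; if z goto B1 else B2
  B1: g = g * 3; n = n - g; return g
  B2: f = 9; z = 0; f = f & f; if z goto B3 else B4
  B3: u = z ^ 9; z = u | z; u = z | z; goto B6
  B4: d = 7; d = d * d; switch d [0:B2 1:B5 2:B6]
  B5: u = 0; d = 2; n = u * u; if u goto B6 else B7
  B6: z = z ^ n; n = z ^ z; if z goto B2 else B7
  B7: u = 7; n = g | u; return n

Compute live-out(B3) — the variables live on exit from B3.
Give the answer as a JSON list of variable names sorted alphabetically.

Answer: ["g", "n", "z"]

Working:
def/use:
  B0: {f,g,n,z} / ∅
  B1: {g,n} / {g,n}
  B2: {f,z} / ∅
  B3: {u,z} / {z}
  B4: {d} / ∅
  B5: {d,n,u} / ∅
  B6: {n,z} / {n,z}
  B7: {n,u} / {g}

Live sets:
  B0: in=∅ out={g,n}
  B1: in={g,n} out=∅
  B2: in={g,n} out={g,n,z}
  B3: in={g,n,z} out={g,n,z}
  B4: in={g,n,z} out={g,n,z}
  B5: in={g,z} out={g,n,z}
  B6: in={g,n,z} out={g,n}
  B7: in={g} out=∅

live-out(B3) = ["g", "n", "z"]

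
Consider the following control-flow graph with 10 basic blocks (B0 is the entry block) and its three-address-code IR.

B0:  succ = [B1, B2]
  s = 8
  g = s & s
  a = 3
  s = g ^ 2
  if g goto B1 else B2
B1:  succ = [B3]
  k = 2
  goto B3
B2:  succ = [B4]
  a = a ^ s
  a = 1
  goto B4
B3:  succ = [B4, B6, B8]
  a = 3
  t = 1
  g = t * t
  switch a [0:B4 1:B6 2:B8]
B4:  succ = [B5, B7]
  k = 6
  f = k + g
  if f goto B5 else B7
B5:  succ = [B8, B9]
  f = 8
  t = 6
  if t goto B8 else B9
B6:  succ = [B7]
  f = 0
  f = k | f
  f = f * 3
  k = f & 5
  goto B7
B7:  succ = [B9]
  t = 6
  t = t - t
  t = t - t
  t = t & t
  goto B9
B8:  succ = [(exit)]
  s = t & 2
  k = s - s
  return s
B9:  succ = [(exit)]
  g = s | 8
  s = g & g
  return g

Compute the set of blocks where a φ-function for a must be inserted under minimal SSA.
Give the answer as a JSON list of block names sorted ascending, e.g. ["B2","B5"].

Answer: ["B4", "B7", "B8", "B9"]

Working:
idom tree: B1←B0 B2←B0 B3←B1 B4←B0 B5←B4 B6←B3 B7←B0 B8←B0 B9←B0
Dom at joins:
  B4: preds {B2,B3}: {B0,B2} ∩ {B0,B1,B3} = {B0}; idom=B0
  B7: preds {B4,B6}: {B0,B4} ∩ {B0,B1,B3,B6} = {B0}; idom=B0
  B8: preds {B3,B5}: {B0,B1,B3} ∩ {B0,B4,B5} = {B0}; idom=B0
  B9: preds {B5,B7}: {B0,B4,B5} ∩ {B0,B7} = {B0}; idom=B0

Frontier:
  join B4 pred B2: B2 stop@B0
  join B4 pred B3: B3→B1 stop@B0
  join B7 pred B4: B4 stop@B0
  join B7 pred B6: B6→B3→B1 stop@B0
  join B8 pred B3: B3→B1 stop@B0
  join B8 pred B5: B5→B4 stop@B0
  join B9 pred B5: B5→B4 stop@B0
  join B9 pred B7: B7 stop@B0
  DF(B0)=∅
  DF(B1)={B4,B7,B8}
  DF(B2)={B4}
  DF(B3)={B4,B7,B8}
  DF(B4)={B7,B8,B9}
  DF(B5)={B8,B9}
  DF(B6)={B7}
  DF(B7)={B9}
  DF(B8)=∅
  DF(B9)=∅

φ for a: defs {B0,B2,B3}
  DF⁺ = {B4,B7,B8,B9}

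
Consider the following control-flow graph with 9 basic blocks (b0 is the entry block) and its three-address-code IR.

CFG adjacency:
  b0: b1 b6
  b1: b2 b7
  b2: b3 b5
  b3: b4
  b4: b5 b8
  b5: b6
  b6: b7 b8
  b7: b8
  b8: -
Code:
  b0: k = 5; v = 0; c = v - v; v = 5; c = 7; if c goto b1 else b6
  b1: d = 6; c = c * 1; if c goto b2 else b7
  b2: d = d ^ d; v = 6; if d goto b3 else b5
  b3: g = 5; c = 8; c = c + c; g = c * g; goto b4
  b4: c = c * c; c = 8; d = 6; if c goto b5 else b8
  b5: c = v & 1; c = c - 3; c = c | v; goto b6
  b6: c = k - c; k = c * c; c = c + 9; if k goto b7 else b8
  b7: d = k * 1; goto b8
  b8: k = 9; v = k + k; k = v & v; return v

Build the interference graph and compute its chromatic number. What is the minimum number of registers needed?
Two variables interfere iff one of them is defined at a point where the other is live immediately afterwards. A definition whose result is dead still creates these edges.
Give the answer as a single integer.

Answer: 4

Analysis:
Per-block:
  b0 def {c,k,v} use ∅
  b1 def {c,d} use {c}
  b2 def {d,v} use {d}
  b3 def {c,g} use ∅
  b4 def {c,d} use {c}
  b5 def {c} use {v}
  b6 def {c,k} use {c,k}
  b7 def {d} use {k}
  b8 def {k,v} use ∅

Liveness:
  live b0: ∅→{c,k}
  live b1: {c,k}→{d,k}
  live b2: {d,k}→{k,v}
  live b3: {k,v}→{c,k,v}
  live b4: {c,k,v}→{k,v}
  live b5: {k,v}→{c,k}
  live b6: {c,k}→{k}
  live b7: {k}→∅
  live b8: ∅→∅

Interference:
  c — {d,g,k,v}
  d — {c,k,v}
  g — {c,k,v}
  k — {c,d,g,v}
  v — {c,d,g,k}

Colouring:
  lower bound: {c,d,k,v} mutually conflict ⇒ χ ≥ 4
  assign c→r0 d→r3 g→r3 k→r1 v→r2 — no edge inside a register ⇒ χ ≤ 4
  χ = 4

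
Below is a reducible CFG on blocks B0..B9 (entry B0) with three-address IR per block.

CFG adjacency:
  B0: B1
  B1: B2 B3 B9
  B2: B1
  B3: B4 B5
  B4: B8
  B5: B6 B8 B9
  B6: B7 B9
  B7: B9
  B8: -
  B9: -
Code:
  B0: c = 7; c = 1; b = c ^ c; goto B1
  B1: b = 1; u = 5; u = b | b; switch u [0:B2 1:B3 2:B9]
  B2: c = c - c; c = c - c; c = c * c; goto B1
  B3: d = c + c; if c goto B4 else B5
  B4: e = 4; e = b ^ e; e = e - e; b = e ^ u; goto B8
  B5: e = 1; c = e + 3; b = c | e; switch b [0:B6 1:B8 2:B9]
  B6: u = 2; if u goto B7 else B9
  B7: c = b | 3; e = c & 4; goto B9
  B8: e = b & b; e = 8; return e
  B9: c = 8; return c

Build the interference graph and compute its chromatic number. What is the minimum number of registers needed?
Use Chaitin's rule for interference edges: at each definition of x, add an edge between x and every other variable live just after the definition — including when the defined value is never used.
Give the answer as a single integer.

Per-block:
  B0 def {b,c} use ∅
  B1 def {b,u} use ∅
  B2 def {c} use {c}
  B3 def {d} use {c}
  B4 def {b,e} use {b,u}
  B5 def {b,c,e} use ∅
  B6 def {u} use ∅
  B7 def {c,e} use {b}
  B8 def {e} use {b}
  B9 def {c} use ∅

Backward fixpoint:
  B0: in=∅ out={c}
  B1: in={c} out={b,c,u}
  B2: in={c} out={c}
  B3: in={b,c,u} out={b,u}
  B4: in={b,u} out={b}
  B5: in=∅ out={b}
  B6: in={b} out={b}
  B7: in={b} out=∅
  B8: in={b} out=∅
  B9: in=∅ out=∅

Interference:
  b: {c,d,e,u}
  c: {b,d,e,u}
  d: {b,c,u}
  e: {b,c,u}
  u: {b,c,d,e}

Registers:
  lower bound: {b,c,d,u} mutually conflict ⇒ χ ≥ 4
  4-colouring: R0={b}  R1={c}  R2={u}  R3={d,e}
  χ = 4

Answer: 4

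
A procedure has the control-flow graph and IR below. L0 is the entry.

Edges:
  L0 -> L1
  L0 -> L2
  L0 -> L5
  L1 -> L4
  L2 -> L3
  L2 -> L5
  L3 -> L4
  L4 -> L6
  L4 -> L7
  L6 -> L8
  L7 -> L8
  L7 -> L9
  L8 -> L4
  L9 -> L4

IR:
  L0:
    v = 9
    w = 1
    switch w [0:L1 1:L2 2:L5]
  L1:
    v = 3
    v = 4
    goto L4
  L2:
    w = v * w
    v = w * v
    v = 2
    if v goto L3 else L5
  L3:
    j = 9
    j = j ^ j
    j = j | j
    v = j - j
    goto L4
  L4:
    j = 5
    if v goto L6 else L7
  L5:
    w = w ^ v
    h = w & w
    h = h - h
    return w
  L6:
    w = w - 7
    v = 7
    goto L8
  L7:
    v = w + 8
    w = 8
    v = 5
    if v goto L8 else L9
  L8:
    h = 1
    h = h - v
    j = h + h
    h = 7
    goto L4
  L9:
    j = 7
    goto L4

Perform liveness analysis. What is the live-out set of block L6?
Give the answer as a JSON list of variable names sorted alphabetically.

Answer: ["v", "w"]

Derivation:
def/use:
  L0: def={v,w} ue=∅
  L1: def={v} ue=∅
  L2: def={v,w} ue={v,w}
  L3: def={j,v} ue=∅
  L4: def={j} ue={v}
  L5: def={h,w} ue={v,w}
  L6: def={v,w} ue={w}
  L7: def={v,w} ue={w}
  L8: def={h,j} ue={v}
  L9: def={j} ue=∅

Liveness:
  L0: in=∅ out={v,w}
  L1: in={w} out={v,w}
  L2: in={v,w} out={v,w}
  L3: in={w} out={v,w}
  L4: in={v,w} out={w}
  L5: in={v,w} out=∅
  L6: in={w} out={v,w}
  L7: in={w} out={v,w}
  L8: in={v,w} out={v,w}
  L9: in={v,w} out={v,w}

live-out(L6) = ["v", "w"]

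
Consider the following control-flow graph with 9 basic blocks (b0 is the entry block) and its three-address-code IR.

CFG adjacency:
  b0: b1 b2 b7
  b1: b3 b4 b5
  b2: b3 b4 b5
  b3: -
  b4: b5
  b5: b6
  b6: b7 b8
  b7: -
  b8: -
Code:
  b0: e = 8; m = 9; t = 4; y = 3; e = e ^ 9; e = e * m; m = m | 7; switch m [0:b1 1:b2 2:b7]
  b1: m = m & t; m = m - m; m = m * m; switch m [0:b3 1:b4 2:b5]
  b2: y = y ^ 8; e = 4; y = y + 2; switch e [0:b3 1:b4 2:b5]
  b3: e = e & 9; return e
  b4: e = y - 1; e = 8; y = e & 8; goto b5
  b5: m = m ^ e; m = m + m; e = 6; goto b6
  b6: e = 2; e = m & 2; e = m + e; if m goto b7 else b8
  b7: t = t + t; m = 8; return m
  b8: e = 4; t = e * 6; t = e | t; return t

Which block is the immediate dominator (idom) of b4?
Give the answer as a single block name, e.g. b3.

Answer: b0

Working:
idom tree: b1←b0 b2←b0 b3←b0 b4←b0 b5←b0 b6←b5 b7←b0 b8←b6
Join-block Dom:
  b3: preds {b1,b2}: {b0,b1} ∩ {b0,b2} = {b0}; idom=b0
  b4: preds {b1,b2}: {b0,b1} ∩ {b0,b2} = {b0}; idom=b0
  b5: preds {b1,b2,b4}: {b0,b1} ∩ {b0,b2} ∩ {b0,b4} = {b0}; idom=b0
  b7: preds {b0,b6}: {b0} ∩ {b0,b5,b6} = {b0}; idom=b0

idom(b4) = b0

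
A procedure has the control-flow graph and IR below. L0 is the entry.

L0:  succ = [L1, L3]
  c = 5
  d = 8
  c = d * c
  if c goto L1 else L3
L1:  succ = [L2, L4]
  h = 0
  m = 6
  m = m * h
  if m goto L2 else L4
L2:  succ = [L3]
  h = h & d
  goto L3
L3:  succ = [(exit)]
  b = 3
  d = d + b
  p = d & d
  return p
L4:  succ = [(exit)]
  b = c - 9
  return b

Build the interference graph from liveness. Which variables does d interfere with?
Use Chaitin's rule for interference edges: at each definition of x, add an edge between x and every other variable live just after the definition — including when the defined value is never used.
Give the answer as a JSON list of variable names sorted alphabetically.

Answer: ["b", "c", "h", "m"]

Derivation:
Block summaries:
  L0: def={c,d} ue=∅
  L1: def={h,m} ue=∅
  L2: def={h} ue={d,h}
  L3: def={b,d,p} ue={d}
  L4: def={b} ue={c}

Backward fixpoint:
  live L0: ∅→{c,d}
  live L1: {c,d}→{c,d,h}
  live L2: {d,h}→{d}
  live L3: {d}→∅
  live L4: {c}→∅

Interfere edges:
  b — {d}
  c — {d,h,m}
  d — {b,c,h,m}
  h — {c,d,m}
  m — {c,d,h}
  p — ∅

N(d) = ["b", "c", "h", "m"]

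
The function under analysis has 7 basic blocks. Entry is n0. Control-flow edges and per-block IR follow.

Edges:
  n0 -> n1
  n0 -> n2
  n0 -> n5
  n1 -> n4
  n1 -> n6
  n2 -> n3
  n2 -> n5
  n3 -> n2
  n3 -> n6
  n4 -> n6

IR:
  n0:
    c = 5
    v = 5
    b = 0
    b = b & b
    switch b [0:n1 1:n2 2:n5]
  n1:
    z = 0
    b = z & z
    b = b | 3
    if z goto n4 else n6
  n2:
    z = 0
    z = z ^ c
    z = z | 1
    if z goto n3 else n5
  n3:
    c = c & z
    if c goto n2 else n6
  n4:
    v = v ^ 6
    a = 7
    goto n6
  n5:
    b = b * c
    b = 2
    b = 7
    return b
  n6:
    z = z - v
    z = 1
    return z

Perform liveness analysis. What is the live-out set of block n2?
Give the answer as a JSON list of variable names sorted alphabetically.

def/use:
  n0: {b,c,v} / ∅
  n1: {b,z} / ∅
  n2: {z} / {c}
  n3: {c} / {c,z}
  n4: {a,v} / {v}
  n5: {b} / {b,c}
  n6: {z} / {v,z}

Liveness:
  live n0: ∅→{b,c,v}
  live n1: {v}→{v,z}
  live n2: {b,c,v}→{b,c,v,z}
  live n3: {b,c,v,z}→{b,c,v,z}
  live n4: {v,z}→{v,z}
  live n5: {b,c}→∅
  live n6: {v,z}→∅

live-out(n2) = ["b", "c", "v", "z"]

Answer: ["b", "c", "v", "z"]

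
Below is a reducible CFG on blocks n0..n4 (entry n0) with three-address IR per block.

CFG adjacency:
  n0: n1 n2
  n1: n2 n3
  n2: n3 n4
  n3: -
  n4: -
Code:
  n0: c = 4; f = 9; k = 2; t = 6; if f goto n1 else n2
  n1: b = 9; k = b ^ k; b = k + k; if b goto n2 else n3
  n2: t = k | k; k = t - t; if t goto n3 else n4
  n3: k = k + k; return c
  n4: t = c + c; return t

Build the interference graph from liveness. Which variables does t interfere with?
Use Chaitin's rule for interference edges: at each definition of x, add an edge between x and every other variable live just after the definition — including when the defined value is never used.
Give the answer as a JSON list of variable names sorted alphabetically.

Answer: ["c", "f", "k"]

Working:
Block summaries:
  n0 def {c,f,k,t} use ∅
  n1 def {b,k} use {k}
  n2 def {k,t} use {k}
  n3 def {k} use {c,k}
  n4 def {t} use {c}

Backward fixpoint:
  live n0: ∅→{c,k}
  live n1: {c,k}→{c,k}
  live n2: {c,k}→{c,k}
  live n3: {c,k}→∅
  live n4: {c}→∅

Interfere edges:
  b — {c,k}
  c — {b,f,k,t}
  f — {c,k,t}
  k — {b,c,f,t}
  t — {c,f,k}

N(t) = ["c", "f", "k"]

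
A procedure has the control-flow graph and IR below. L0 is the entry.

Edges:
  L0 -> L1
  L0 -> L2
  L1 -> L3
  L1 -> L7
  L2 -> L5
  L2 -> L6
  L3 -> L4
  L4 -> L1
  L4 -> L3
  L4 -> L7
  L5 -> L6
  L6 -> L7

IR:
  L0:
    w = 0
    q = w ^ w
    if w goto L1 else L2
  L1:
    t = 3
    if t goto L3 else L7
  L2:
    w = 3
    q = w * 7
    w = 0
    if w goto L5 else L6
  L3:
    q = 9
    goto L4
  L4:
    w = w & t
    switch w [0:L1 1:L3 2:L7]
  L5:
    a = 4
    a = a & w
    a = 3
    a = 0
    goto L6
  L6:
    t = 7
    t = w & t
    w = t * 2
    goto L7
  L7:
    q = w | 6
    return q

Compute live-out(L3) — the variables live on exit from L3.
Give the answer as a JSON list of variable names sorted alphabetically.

def/use:
  L0 def {q,w} use ∅
  L1 def {t} use ∅
  L2 def {q,w} use ∅
  L3 def {q} use ∅
  L4 def {w} use {t,w}
  L5 def {a} use {w}
  L6 def {t,w} use {w}
  L7 def {q} use {w}

Backward fixpoint:
  live L0: ∅→{w}
  live L1: {w}→{t,w}
  live L2: ∅→{w}
  live L3: {t,w}→{t,w}
  live L4: {t,w}→{t,w}
  live L5: {w}→{w}
  live L6: {w}→{w}
  live L7: {w}→∅

live-out(L3) = ["t", "w"]

Answer: ["t", "w"]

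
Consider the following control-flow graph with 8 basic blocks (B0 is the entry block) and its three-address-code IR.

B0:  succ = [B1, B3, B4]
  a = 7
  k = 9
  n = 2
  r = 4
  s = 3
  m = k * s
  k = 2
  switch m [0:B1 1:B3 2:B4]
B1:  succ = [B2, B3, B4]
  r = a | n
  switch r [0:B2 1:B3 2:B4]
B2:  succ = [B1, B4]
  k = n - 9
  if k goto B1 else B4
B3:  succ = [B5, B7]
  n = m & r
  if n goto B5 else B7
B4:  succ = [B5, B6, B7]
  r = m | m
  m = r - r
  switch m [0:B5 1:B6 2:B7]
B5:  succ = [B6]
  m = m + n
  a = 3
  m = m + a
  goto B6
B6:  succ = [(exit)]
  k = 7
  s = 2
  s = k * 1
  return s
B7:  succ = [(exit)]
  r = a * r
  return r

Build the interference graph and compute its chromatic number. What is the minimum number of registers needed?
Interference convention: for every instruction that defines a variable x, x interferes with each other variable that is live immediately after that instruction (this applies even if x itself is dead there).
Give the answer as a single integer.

Per-block:
  B0: def={a,k,m,n,r,s} ue=∅
  B1: def={r} ue={a,n}
  B2: def={k} ue={n}
  B3: def={n} ue={m,r}
  B4: def={m,r} ue={m}
  B5: def={a,m} ue={m,n}
  B6: def={k,s} ue=∅
  B7: def={r} ue={a,r}

Backward fixpoint:
  live B0: ∅→{a,m,n,r}
  live B1: {a,m,n}→{a,m,n,r}
  live B2: {a,m,n}→{a,m,n}
  live B3: {a,m,r}→{a,m,n,r}
  live B4: {a,m,n}→{a,m,n,r}
  live B5: {m,n}→∅
  live B6: ∅→∅
  live B7: {a,r}→∅

Interference:
  a — {k,m,n,r,s}
  k — {a,m,n,r,s}
  m — {a,k,n,r}
  n — {a,k,m,r,s}
  r — {a,k,m,n,s}
  s — {a,k,n,r}

Chromatic number:
  clique {a,k,m,n,r} ⇒ need ≥ 5
  5-colouring: c0={a}  c1={k}  c2={n}  c3={r}  c4={m,s}
  χ = 5

Answer: 5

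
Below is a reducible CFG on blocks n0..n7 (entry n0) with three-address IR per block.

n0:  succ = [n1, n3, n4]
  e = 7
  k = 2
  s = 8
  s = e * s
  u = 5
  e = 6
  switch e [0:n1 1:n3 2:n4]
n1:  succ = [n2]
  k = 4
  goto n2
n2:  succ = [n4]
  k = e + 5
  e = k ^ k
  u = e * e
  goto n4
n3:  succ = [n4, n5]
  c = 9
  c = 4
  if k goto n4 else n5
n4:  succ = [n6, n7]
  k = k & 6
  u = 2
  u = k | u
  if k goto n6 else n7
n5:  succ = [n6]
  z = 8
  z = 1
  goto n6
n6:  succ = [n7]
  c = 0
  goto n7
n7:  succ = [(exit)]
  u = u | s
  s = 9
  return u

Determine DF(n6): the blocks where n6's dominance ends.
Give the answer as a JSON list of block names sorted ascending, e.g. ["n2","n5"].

idom tree: n1←n0 n2←n1 n3←n0 n4←n0 n5←n3 n6←n0 n7←n0
Dom∩ at merges:
  n4: preds {n0,n2,n3}: {n0} ∩ {n0,n1,n2} ∩ {n0,n3} = {n0}; idom=n0
  n6: preds {n4,n5}: {n0,n4} ∩ {n0,n3,n5} = {n0}; idom=n0
  n7: preds {n4,n6}: {n0,n4} ∩ {n0,n6} = {n0}; idom=n0

Frontier:
  n4←n0: walk · to n0
  n4←n2: walk n2→n1 to n0
  n4←n3: walk n3 to n0
  n6←n4: walk n4 to n0
  n6←n5: walk n5→n3 to n0
  n7←n4: walk n4 to n0
  n7←n6: walk n6 to n0
  n0 → ∅
  n1 → {n4}
  n2 → {n4}
  n3 → {n4,n6}
  n4 → {n6,n7}
  n5 → {n6}
  n6 → {n7}
  n7 → ∅

DF(n6) = ["n7"]

Answer: ["n7"]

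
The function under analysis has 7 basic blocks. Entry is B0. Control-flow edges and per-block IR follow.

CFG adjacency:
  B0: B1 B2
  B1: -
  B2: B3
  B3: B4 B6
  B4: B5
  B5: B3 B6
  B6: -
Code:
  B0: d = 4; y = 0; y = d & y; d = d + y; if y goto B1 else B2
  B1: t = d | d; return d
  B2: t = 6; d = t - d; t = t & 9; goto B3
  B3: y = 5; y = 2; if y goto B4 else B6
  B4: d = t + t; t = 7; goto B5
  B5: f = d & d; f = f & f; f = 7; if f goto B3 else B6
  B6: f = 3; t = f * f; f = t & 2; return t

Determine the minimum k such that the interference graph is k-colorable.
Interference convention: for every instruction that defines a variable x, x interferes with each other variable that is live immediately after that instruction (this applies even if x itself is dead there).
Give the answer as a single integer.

Answer: 3

Working:
def/use:
  B0: def={d,y} ue=∅
  B1: def={t} ue={d}
  B2: def={d,t} ue={d}
  B3: def={y} ue=∅
  B4: def={d,t} ue={t}
  B5: def={f} ue={d}
  B6: def={f,t} ue=∅

Backward fixpoint:
  live B0: ∅→{d}
  live B1: {d}→∅
  live B2: {d}→{t}
  live B3: {t}→{t}
  live B4: {t}→{d,t}
  live B5: {d,t}→{t}
  live B6: ∅→∅

Conflict graph:
  d — {t,y}
  f — {t}
  t — {d,f,y}
  y — {d,t}

Registers:
  {d,t,y} pairwise interfere (3-clique) ⇒ χ ≥ 3
  3-colouring: r0={t}  r1={d,f}  r2={y}
  χ = 3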